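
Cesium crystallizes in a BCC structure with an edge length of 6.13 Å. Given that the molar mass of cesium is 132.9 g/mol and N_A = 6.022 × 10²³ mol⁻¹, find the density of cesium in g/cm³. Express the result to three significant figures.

1.92 g/cm³

A BCC unit cell contains Z = 2 atoms.
Cell volume: a³ = (6.13 Å)³ = (6.130 × 10^-8 cm)³ = 2.303 × 10^-22 cm³.
ρ = Z·M/(N_A·a³) = 2 × 132.9 / (6.022 × 10²³ × 2.303 × 10^-22) = 1.916 g/cm³.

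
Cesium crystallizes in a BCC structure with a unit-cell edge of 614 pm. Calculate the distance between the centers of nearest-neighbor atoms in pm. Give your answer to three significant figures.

532 pm

In a BCC structure, atoms touch along the body diagonal, so √3·a = 4r; the nearest-neighbor distance equals 2r = 0.8660·a.
d = 0.8660 × 614 = 532 pm.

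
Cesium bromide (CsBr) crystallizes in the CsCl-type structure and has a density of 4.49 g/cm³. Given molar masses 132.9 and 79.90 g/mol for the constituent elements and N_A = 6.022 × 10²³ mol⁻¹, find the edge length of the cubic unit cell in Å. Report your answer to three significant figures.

M(CsBr) = 212.8 g/mol; Z = 1 formula unit per cell.
a³ = Z·M/(N_A·ρ) = 1 × 212.8 / (6.022 × 10²³ × 4.49) = 7.870 × 10^-23 cm³, so a = 4.285 × 10^-8 cm = 4.29 Å.

4.29 Å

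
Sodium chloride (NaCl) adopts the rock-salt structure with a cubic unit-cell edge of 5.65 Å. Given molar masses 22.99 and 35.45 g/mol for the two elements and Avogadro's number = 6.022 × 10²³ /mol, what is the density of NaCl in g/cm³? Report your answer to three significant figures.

The rock-salt structure contains Z = 4 formula units per cell; M(NaCl) = 22.99 + 35.45 = 58.44 g/mol.
a³ = (5.650 × 10^-8 cm)³ = 1.804 × 10^-22 cm³.
ρ = 4 × 58.44 / (6.022 × 10²³ × 1.804 × 10^-22) = 2.152 g/cm³.

2.15 g/cm³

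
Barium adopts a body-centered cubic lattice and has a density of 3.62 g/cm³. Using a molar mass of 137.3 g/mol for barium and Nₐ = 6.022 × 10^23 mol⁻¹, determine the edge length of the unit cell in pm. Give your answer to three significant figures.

501 pm

With Z = 2 atoms per BCC cell, a³ = Z·M/(N_A·ρ) = 2 × 137.3 / (6.022 × 10²³ × 3.620 g/cm³) = 1.260 × 10^-22 cm³.
a = (1.260 × 10^-22)^(1/3) = 5.013 × 10^-8 cm = 501 pm.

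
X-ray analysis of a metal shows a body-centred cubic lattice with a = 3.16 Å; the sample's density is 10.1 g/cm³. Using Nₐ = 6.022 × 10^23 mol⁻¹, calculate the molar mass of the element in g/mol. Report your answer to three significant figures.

A BCC cell has Z = 2 atoms; a = 3.160 × 10^-8 cm.
M = ρ·N_A·a³/Z = 10.1 × 6.022 × 10²³ × 3.155 × 10^-23 / 2 = 96.0 g/mol.

96.0 g/mol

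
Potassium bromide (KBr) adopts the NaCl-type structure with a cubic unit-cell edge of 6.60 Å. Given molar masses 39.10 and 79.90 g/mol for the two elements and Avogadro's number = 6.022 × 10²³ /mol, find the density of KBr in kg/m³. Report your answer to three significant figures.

2750 kg/m³

The NaCl-type structure contains Z = 4 formula units per cell; M(KBr) = 39.10 + 79.90 = 119.0 g/mol.
a³ = (6.600 × 10^-8 cm)³ = 2.875 × 10^-22 cm³.
ρ = 4 × 119.0 / (6.022 × 10²³ × 2.875 × 10^-22) = 2.749 g/cm³ = 2750 kg/m³.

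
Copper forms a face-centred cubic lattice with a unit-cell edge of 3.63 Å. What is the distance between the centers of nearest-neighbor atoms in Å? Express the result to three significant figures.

2.57 Å

In an FCC structure, atoms touch along the face diagonal, so √2·a = 4r; the nearest-neighbor distance equals 2r = 0.7071·a.
d = 0.7071 × 3.63 = 2.57 Å.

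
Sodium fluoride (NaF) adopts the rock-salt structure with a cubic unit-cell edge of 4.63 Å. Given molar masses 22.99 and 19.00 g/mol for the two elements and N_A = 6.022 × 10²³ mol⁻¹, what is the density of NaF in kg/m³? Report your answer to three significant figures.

2810 kg/m³

The rock-salt structure contains Z = 4 formula units per cell; M(NaF) = 22.99 + 19.00 = 41.99 g/mol.
a³ = (4.630 × 10^-8 cm)³ = 9.925 × 10^-23 cm³.
ρ = 4 × 41.99 / (6.022 × 10²³ × 9.925 × 10^-23) = 2.810 g/cm³ = 2810 kg/m³.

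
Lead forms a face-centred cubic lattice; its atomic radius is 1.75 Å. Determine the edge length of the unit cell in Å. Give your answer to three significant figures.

4.95 Å

In an FCC lattice, atoms touch along the face diagonal, so √2·a = 4r.
a = 4r/√2 = 4 × 1.75 / 1.4142 = 4.95 Å.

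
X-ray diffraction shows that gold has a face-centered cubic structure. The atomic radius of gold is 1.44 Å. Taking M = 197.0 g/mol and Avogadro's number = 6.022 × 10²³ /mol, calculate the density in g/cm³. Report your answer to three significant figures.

19.4 g/cm³

In an FCC lattice, atoms touch along the face diagonal, so √2·a = 4r, giving a = 4.073 Å = 4.073 × 10^-8 cm.
With Z = 4, ρ = Z·M/(N_A·a³) = 4 × 197.0 / (6.022 × 10²³ × 6.757 × 10^-23) = 19.37 g/cm³.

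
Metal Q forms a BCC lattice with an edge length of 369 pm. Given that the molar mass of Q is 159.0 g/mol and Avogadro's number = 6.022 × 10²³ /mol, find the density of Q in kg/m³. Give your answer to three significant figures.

A BCC unit cell contains Z = 2 atoms.
Cell volume: a³ = (369 pm)³ = (3.690 × 10^-8 cm)³ = 5.024 × 10^-23 cm³.
ρ = Z·M/(N_A·a³) = 2 × 159.0 / (6.022 × 10²³ × 5.024 × 10^-23) = 10.51 g/cm³ = 10500 kg/m³.

10500 kg/m³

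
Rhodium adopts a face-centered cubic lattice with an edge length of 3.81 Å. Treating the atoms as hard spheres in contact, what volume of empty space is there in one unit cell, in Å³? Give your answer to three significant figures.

14.4 Å³

In an FCC lattice atoms touch along the face diagonal, so √2·a = 4r, so r = 0.3536a = 1.347 Å.
V_cell = a³ = 55.31 Å³; V_atoms = 4 × (4/3)πr³ = 40.95 Å³.
Empty space = 55.31 − 40.95 = 14.4 Å³.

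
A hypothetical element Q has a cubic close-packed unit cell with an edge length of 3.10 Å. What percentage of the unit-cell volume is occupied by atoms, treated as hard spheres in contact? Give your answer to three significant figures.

In an FCC lattice atoms touch along the face diagonal, so √2·a = 4r, so r = 0.3536a = 1.096 Å.
Packing fraction = Z·(4/3)πr³ / a³ = 4 × (4/3)π × (1.096)³ / (3.10)³ = 0.7405 = 74.0%.

74.0%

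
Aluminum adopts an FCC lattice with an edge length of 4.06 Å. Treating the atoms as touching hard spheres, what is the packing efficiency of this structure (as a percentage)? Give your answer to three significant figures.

In an FCC lattice atoms touch along the face diagonal, so √2·a = 4r, so r = 0.3536a = 1.435 Å.
Packing fraction = Z·(4/3)πr³ / a³ = 4 × (4/3)π × (1.435)³ / (4.06)³ = 0.7405 = 74.0%.

74.0%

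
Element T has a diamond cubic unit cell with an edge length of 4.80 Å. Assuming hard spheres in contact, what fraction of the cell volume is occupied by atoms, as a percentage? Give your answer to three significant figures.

In a diamond cubic lattice nearest neighbors lie along the body diagonal with √3·a = 8r, so r = 0.2165a = 1.039 Å.
Packing fraction = Z·(4/3)πr³ / a³ = 8 × (4/3)π × (1.039)³ / (4.80)³ = 0.3401 = 34.0%.

34.0%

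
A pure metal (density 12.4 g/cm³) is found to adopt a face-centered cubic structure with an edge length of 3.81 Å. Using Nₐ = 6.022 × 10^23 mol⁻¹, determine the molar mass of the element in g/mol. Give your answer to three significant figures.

103 g/mol

An FCC cell has Z = 4 atoms; a = 3.810 × 10^-8 cm.
M = ρ·N_A·a³/Z = 12.4 × 6.022 × 10²³ × 5.531 × 10^-23 / 4 = 103 g/mol.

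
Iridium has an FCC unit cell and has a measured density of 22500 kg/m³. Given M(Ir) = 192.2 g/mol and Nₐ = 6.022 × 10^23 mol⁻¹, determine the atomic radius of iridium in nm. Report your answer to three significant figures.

0.136 nm

For an FCC cell (Z = 4), a³ = Z·M/(N_A·ρ) = 4 × 192.2 / (6.022 × 10²³ × 22.50) = 5.674 × 10^-23 cm³, so a = 3.843 × 10^-8 cm = 0.3843 nm.
Atoms touch along the face diagonal, so √2·a = 4r, so r = 0.3536 × a = 0.136 nm.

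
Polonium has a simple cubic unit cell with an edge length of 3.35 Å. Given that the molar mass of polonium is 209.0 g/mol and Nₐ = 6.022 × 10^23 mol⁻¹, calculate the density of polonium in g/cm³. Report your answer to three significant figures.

9.23 g/cm³

A simple cubic unit cell contains Z = 1 atom.
Cell volume: a³ = (3.35 Å)³ = (3.350 × 10^-8 cm)³ = 3.760 × 10^-23 cm³.
ρ = Z·M/(N_A·a³) = 1 × 209.0 / (6.022 × 10²³ × 3.760 × 10^-23) = 9.231 g/cm³.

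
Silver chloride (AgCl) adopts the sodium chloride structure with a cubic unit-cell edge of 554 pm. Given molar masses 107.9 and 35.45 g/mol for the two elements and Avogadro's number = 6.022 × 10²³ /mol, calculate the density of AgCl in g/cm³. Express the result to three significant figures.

The sodium chloride structure contains Z = 4 formula units per cell; M(AgCl) = 107.9 + 35.45 = 143.35 g/mol.
a³ = (5.540 × 10^-8 cm)³ = 1.700 × 10^-22 cm³.
ρ = 4 × 143.35 / (6.022 × 10²³ × 1.700 × 10^-22) = 5.600 g/cm³.

5.60 g/cm³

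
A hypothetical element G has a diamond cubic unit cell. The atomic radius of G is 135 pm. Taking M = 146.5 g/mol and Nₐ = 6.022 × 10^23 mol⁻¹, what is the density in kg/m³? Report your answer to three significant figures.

8030 kg/m³

In a diamond cubic lattice, nearest neighbors lie along the body diagonal with √3·a = 8r, giving a = 623.5 pm = 6.235 × 10^-8 cm.
With Z = 8, ρ = Z·M/(N_A·a³) = 8 × 146.5 / (6.022 × 10²³ × 2.424 × 10^-22) = 8.028 g/cm³ = 8030 kg/m³.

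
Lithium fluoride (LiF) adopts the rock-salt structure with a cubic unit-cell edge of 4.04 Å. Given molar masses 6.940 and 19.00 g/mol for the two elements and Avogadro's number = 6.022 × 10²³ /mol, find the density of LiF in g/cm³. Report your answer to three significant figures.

The rock-salt structure contains Z = 4 formula units per cell; M(LiF) = 6.940 + 19.00 = 25.94 g/mol.
a³ = (4.040 × 10^-8 cm)³ = 6.594 × 10^-23 cm³.
ρ = 4 × 25.94 / (6.022 × 10²³ × 6.594 × 10^-23) = 2.613 g/cm³.

2.61 g/cm³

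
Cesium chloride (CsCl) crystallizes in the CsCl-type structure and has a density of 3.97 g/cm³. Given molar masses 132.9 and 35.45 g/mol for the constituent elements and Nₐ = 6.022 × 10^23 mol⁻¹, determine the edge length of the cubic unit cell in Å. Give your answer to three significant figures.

M(CsCl) = 168.35 g/mol; Z = 1 formula unit per cell.
a³ = Z·M/(N_A·ρ) = 1 × 168.35 / (6.022 × 10²³ × 3.97) = 7.042 × 10^-23 cm³, so a = 4.129 × 10^-8 cm = 4.13 Å.

4.13 Å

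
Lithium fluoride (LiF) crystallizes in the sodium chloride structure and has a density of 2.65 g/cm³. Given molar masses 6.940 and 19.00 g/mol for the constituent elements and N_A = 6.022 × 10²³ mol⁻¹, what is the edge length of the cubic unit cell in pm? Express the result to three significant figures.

402 pm

M(LiF) = 25.94 g/mol; Z = 4 formula units per cell.
a³ = Z·M/(N_A·ρ) = 4 × 25.94 / (6.022 × 10²³ × 2.65) = 6.502 × 10^-23 cm³, so a = 4.021 × 10^-8 cm = 402 pm.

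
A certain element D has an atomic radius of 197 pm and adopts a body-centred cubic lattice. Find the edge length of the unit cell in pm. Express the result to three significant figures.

In a BCC lattice, atoms touch along the body diagonal, so √3·a = 4r.
a = 4r/√3 = 4 × 197 / 1.7321 = 455 pm.

455 pm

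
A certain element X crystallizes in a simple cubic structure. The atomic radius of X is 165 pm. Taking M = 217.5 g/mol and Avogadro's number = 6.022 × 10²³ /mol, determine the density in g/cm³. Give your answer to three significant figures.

10.1 g/cm³

In a simple cubic lattice, atoms touch along the cell edge, so a = 2r, giving a = 330.0 pm = 3.300 × 10^-8 cm.
With Z = 1, ρ = Z·M/(N_A·a³) = 1 × 217.5 / (6.022 × 10²³ × 3.594 × 10^-23) = 10.05 g/cm³.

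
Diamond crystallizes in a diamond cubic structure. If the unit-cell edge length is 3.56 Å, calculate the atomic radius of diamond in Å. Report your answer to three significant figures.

0.771 Å

In a diamond cubic lattice, nearest neighbors lie along the body diagonal with √3·a = 8r.
r = √3·a/8 = 1.7321 × 3.56 / 8 = 0.771 Å.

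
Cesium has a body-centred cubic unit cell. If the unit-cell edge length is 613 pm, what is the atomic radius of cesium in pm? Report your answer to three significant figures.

In a BCC lattice, atoms touch along the body diagonal, so √3·a = 4r.
r = √3·a/4 = 1.7321 × 613 / 4 = 265 pm.

265 pm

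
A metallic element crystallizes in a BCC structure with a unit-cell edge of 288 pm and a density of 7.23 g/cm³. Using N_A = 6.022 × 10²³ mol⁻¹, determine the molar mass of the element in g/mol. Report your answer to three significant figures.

A BCC cell has Z = 2 atoms; a = 2.880 × 10^-8 cm.
M = ρ·N_A·a³/Z = 7.23 × 6.022 × 10²³ × 2.389 × 10^-23 / 2 = 52.0 g/mol.

52.0 g/mol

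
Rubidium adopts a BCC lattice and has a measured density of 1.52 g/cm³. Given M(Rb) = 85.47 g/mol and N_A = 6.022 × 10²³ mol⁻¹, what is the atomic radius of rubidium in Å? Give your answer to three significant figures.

2.48 Å

For a BCC cell (Z = 2), a³ = Z·M/(N_A·ρ) = 2 × 85.47 / (6.022 × 10²³ × 1.520) = 1.867 × 10^-22 cm³, so a = 5.716 × 10^-8 cm = 5.716 Å.
Atoms touch along the body diagonal, so √3·a = 4r, so r = 0.4330 × a = 2.48 Å.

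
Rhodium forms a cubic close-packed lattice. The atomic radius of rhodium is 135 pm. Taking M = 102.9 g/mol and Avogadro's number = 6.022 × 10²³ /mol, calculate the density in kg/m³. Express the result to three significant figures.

In an FCC lattice, atoms touch along the face diagonal, so √2·a = 4r, giving a = 381.8 pm = 3.818 × 10^-8 cm.
With Z = 4, ρ = Z·M/(N_A·a³) = 4 × 102.9 / (6.022 × 10²³ × 5.567 × 10^-23) = 12.28 g/cm³ = 12300 kg/m³.

12300 kg/m³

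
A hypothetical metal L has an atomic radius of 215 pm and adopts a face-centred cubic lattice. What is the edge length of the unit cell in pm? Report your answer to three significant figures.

In an FCC lattice, atoms touch along the face diagonal, so √2·a = 4r.
a = 4r/√2 = 4 × 215 / 1.4142 = 608 pm.

608 pm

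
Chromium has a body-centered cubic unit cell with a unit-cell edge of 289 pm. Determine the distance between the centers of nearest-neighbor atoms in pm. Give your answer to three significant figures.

In a BCC structure, atoms touch along the body diagonal, so √3·a = 4r; the nearest-neighbor distance equals 2r = 0.8660·a.
d = 0.8660 × 289 = 250 pm.

250 pm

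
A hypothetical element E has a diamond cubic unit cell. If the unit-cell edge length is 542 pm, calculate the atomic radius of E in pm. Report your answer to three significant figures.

117 pm

In a diamond cubic lattice, nearest neighbors lie along the body diagonal with √3·a = 8r.
r = √3·a/8 = 1.7321 × 542 / 8 = 117 pm.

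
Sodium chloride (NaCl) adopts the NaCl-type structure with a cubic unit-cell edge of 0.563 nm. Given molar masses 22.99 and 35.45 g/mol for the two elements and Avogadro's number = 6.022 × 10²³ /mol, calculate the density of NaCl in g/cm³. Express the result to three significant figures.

2.18 g/cm³

The NaCl-type structure contains Z = 4 formula units per cell; M(NaCl) = 22.99 + 35.45 = 58.44 g/mol.
a³ = (5.630 × 10^-8 cm)³ = 1.785 × 10^-22 cm³.
ρ = 4 × 58.44 / (6.022 × 10²³ × 1.785 × 10^-22) = 2.175 g/cm³.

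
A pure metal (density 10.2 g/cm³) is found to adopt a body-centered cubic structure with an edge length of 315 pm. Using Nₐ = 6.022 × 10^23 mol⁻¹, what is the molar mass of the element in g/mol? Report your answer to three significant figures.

96.0 g/mol

A BCC cell has Z = 2 atoms; a = 3.150 × 10^-8 cm.
M = ρ·N_A·a³/Z = 10.2 × 6.022 × 10²³ × 3.126 × 10^-23 / 2 = 96.0 g/mol.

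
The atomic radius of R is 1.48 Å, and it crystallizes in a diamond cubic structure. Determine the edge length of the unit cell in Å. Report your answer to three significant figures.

In a diamond cubic lattice, nearest neighbors lie along the body diagonal with √3·a = 8r.
a = 8r/√3 = 8 × 1.48 / 1.7321 = 6.84 Å.

6.84 Å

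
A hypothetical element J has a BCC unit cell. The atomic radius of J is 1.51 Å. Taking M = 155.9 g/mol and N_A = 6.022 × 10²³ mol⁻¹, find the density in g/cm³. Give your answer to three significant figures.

12.2 g/cm³

In a BCC lattice, atoms touch along the body diagonal, so √3·a = 4r, giving a = 3.487 Å = 3.487 × 10^-8 cm.
With Z = 2, ρ = Z·M/(N_A·a³) = 2 × 155.9 / (6.022 × 10²³ × 4.241 × 10^-23) = 12.21 g/cm³.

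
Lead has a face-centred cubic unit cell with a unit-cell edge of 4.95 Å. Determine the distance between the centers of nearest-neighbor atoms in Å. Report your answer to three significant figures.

3.50 Å

In an FCC structure, atoms touch along the face diagonal, so √2·a = 4r; the nearest-neighbor distance equals 2r = 0.7071·a.
d = 0.7071 × 4.95 = 3.50 Å.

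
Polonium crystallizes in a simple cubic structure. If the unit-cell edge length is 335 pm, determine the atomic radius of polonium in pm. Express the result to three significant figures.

In a simple cubic lattice, atoms touch along the cell edge, so a = 2r.
r = a/2 = 335/2 = 168 pm.

168 pm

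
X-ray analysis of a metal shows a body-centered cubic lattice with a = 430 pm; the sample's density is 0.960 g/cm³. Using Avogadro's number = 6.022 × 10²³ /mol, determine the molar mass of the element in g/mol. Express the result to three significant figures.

23.0 g/mol

A BCC cell has Z = 2 atoms; a = 4.300 × 10^-8 cm.
M = ρ·N_A·a³/Z = 0.960 × 6.022 × 10²³ × 7.951 × 10^-23 / 2 = 23.0 g/mol.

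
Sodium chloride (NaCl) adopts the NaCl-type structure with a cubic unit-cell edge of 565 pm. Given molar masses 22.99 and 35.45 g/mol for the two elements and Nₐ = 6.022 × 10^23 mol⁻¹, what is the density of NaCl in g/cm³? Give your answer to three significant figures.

2.15 g/cm³

The NaCl-type structure contains Z = 4 formula units per cell; M(NaCl) = 22.99 + 35.45 = 58.44 g/mol.
a³ = (5.650 × 10^-8 cm)³ = 1.804 × 10^-22 cm³.
ρ = 4 × 58.44 / (6.022 × 10²³ × 1.804 × 10^-22) = 2.152 g/cm³.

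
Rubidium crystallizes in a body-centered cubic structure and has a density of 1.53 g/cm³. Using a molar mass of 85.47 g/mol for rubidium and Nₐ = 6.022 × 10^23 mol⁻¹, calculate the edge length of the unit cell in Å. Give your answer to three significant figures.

With Z = 2 atoms per BCC cell, a³ = Z·M/(N_A·ρ) = 2 × 85.47 / (6.022 × 10²³ × 1.530 g/cm³) = 1.855 × 10^-22 cm³.
a = (1.855 × 10^-22)^(1/3) = 5.703 × 10^-8 cm = 5.70 Å.

5.70 Å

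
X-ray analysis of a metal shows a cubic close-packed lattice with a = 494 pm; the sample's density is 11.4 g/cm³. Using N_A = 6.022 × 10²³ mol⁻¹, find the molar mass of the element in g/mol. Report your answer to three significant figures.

An FCC cell has Z = 4 atoms; a = 4.940 × 10^-8 cm.
M = ρ·N_A·a³/Z = 11.4 × 6.022 × 10²³ × 1.206 × 10^-22 / 4 = 207 g/mol.

207 g/mol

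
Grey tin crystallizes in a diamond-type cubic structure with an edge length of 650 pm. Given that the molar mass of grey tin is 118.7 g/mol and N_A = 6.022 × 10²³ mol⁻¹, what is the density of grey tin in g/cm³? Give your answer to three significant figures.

5.74 g/cm³

A diamond cubic unit cell contains Z = 8 atoms.
Cell volume: a³ = (650 pm)³ = (6.500 × 10^-8 cm)³ = 2.746 × 10^-22 cm³.
ρ = Z·M/(N_A·a³) = 8 × 118.7 / (6.022 × 10²³ × 2.746 × 10^-22) = 5.742 g/cm³.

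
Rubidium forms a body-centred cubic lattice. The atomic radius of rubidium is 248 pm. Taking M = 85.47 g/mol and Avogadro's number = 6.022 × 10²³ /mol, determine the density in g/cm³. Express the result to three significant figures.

1.51 g/cm³

In a BCC lattice, atoms touch along the body diagonal, so √3·a = 4r, giving a = 572.7 pm = 5.727 × 10^-8 cm.
With Z = 2, ρ = Z·M/(N_A·a³) = 2 × 85.47 / (6.022 × 10²³ × 1.879 × 10^-22) = 1.511 g/cm³.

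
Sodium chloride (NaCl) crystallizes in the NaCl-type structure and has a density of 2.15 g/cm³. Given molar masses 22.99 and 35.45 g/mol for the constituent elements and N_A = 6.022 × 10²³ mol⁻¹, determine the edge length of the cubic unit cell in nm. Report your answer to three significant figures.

0.565 nm

M(NaCl) = 58.44 g/mol; Z = 4 formula units per cell.
a³ = Z·M/(N_A·ρ) = 4 × 58.44 / (6.022 × 10²³ × 2.15) = 1.805 × 10^-22 cm³, so a = 5.652 × 10^-8 cm = 0.565 nm.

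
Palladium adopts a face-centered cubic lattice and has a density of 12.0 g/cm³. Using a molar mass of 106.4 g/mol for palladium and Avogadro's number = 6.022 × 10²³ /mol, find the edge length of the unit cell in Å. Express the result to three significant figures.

With Z = 4 atoms per FCC cell, a³ = Z·M/(N_A·ρ) = 4 × 106.4 / (6.022 × 10²³ × 12.00 g/cm³) = 5.890 × 10^-23 cm³.
a = (5.890 × 10^-23)^(1/3) = 3.891 × 10^-8 cm = 3.89 Å.

3.89 Å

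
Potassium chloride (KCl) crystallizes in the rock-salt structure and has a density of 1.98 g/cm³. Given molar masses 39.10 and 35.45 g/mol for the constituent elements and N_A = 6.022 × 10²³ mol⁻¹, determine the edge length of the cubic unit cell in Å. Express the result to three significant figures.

6.30 Å

M(KCl) = 74.55 g/mol; Z = 4 formula units per cell.
a³ = Z·M/(N_A·ρ) = 4 × 74.55 / (6.022 × 10²³ × 1.98) = 2.501 × 10^-22 cm³, so a = 6.300 × 10^-8 cm = 6.30 Å.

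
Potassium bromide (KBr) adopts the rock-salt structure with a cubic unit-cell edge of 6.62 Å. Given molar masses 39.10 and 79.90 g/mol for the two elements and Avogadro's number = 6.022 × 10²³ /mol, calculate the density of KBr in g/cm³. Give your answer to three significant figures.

2.72 g/cm³

The rock-salt structure contains Z = 4 formula units per cell; M(KBr) = 39.10 + 79.90 = 119.0 g/mol.
a³ = (6.620 × 10^-8 cm)³ = 2.901 × 10^-22 cm³.
ρ = 4 × 119.0 / (6.022 × 10²³ × 2.901 × 10^-22) = 2.725 g/cm³.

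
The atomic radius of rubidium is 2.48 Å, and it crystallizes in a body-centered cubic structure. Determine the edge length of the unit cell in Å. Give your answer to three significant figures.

In a BCC lattice, atoms touch along the body diagonal, so √3·a = 4r.
a = 4r/√3 = 4 × 2.48 / 1.7321 = 5.73 Å.

5.73 Å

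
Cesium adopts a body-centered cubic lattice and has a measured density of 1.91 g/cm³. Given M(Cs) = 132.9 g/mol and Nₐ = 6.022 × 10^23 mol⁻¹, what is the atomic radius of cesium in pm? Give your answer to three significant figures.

266 pm

For a BCC cell (Z = 2), a³ = Z·M/(N_A·ρ) = 2 × 132.9 / (6.022 × 10²³ × 1.910) = 2.311 × 10^-22 cm³, so a = 6.137 × 10^-8 cm = 613.7 pm.
Atoms touch along the body diagonal, so √3·a = 4r, so r = 0.4330 × a = 266 pm.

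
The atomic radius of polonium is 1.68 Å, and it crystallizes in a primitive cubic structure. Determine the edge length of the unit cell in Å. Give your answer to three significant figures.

In a simple cubic lattice, atoms touch along the cell edge, so a = 2r.
a = 2r = 2 × 1.68 = 3.36 Å.

3.36 Å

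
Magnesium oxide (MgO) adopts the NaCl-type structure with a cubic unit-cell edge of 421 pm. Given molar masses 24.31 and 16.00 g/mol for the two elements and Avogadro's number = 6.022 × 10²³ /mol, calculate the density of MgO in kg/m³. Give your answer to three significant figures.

The NaCl-type structure contains Z = 4 formula units per cell; M(MgO) = 24.31 + 16.00 = 40.31 g/mol.
a³ = (4.210 × 10^-8 cm)³ = 7.462 × 10^-23 cm³.
ρ = 4 × 40.31 / (6.022 × 10²³ × 7.462 × 10^-23) = 3.588 g/cm³ = 3590 kg/m³.

3590 kg/m³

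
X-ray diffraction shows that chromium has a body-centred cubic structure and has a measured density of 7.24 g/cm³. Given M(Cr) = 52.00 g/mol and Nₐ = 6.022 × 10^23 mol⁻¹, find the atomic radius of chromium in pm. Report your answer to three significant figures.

For a BCC cell (Z = 2), a³ = Z·M/(N_A·ρ) = 2 × 52.00 / (6.022 × 10²³ × 7.240) = 2.385 × 10^-23 cm³, so a = 2.879 × 10^-8 cm = 287.9 pm.
Atoms touch along the body diagonal, so √3·a = 4r, so r = 0.4330 × a = 125 pm.

125 pm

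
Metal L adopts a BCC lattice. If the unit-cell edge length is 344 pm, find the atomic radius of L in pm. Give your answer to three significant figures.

149 pm

In a BCC lattice, atoms touch along the body diagonal, so √3·a = 4r.
r = √3·a/4 = 1.7321 × 344 / 4 = 149 pm.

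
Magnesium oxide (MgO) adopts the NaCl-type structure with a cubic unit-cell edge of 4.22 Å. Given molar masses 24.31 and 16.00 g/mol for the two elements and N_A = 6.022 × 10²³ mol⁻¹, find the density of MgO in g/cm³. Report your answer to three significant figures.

The NaCl-type structure contains Z = 4 formula units per cell; M(MgO) = 24.31 + 16.00 = 40.31 g/mol.
a³ = (4.220 × 10^-8 cm)³ = 7.515 × 10^-23 cm³.
ρ = 4 × 40.31 / (6.022 × 10²³ × 7.515 × 10^-23) = 3.563 g/cm³.

3.56 g/cm³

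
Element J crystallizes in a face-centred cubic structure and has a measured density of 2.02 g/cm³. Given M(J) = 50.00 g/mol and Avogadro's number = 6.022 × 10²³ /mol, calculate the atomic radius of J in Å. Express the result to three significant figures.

1.94 Å

For an FCC cell (Z = 4), a³ = Z·M/(N_A·ρ) = 4 × 50.00 / (6.022 × 10²³ × 2.020) = 1.644 × 10^-22 cm³, so a = 5.478 × 10^-8 cm = 5.478 Å.
Atoms touch along the face diagonal, so √2·a = 4r, so r = 0.3536 × a = 1.94 Å.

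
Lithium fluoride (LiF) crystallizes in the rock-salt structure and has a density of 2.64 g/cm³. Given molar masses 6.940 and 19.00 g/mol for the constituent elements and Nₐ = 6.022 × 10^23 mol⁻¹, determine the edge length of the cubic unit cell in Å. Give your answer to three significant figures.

4.03 Å

M(LiF) = 25.94 g/mol; Z = 4 formula units per cell.
a³ = Z·M/(N_A·ρ) = 4 × 25.94 / (6.022 × 10²³ × 2.64) = 6.527 × 10^-23 cm³, so a = 4.026 × 10^-8 cm = 4.03 Å.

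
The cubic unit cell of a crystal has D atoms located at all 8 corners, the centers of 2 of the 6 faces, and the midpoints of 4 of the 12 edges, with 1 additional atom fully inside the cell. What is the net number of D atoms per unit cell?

Corner atoms are shared by 8 cells (1/8 each), face atoms by 2 (1/2 each), edge atoms by 4 (1/4 each), interior atoms are unshared.
Net atoms = 8 × 1/8 + 2 × 1/2 + 4 × 1/4 + 1 = 1 + 1 + 1 + 1 = 4.

4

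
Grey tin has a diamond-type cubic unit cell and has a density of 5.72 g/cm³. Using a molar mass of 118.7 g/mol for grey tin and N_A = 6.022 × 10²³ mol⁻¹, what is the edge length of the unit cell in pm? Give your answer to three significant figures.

With Z = 8 atoms per diamond cubic cell, a³ = Z·M/(N_A·ρ) = 8 × 118.7 / (6.022 × 10²³ × 5.720 g/cm³) = 2.757 × 10^-22 cm³.
a = (2.757 × 10^-22)^(1/3) = 6.508 × 10^-8 cm = 651 pm.

651 pm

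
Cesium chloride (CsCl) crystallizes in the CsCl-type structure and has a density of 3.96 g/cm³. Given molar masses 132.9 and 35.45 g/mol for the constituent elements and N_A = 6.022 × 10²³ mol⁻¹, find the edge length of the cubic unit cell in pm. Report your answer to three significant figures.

413 pm

M(CsCl) = 168.35 g/mol; Z = 1 formula unit per cell.
a³ = Z·M/(N_A·ρ) = 1 × 168.35 / (6.022 × 10²³ × 3.96) = 7.060 × 10^-23 cm³, so a = 4.133 × 10^-8 cm = 413 pm.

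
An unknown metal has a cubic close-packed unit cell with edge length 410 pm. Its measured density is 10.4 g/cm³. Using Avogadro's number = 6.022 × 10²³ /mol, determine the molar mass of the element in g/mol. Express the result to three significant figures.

An FCC cell has Z = 4 atoms; a = 4.100 × 10^-8 cm.
M = ρ·N_A·a³/Z = 10.4 × 6.022 × 10²³ × 6.892 × 10^-23 / 4 = 108 g/mol.

108 g/mol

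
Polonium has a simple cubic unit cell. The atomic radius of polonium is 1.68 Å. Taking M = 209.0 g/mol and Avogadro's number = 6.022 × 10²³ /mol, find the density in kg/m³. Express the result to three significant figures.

In a simple cubic lattice, atoms touch along the cell edge, so a = 2r, giving a = 3.360 Å = 3.360 × 10^-8 cm.
With Z = 1, ρ = Z·M/(N_A·a³) = 1 × 209.0 / (6.022 × 10²³ × 3.793 × 10^-23) = 9.149 g/cm³ = 9150 kg/m³.

9150 kg/m³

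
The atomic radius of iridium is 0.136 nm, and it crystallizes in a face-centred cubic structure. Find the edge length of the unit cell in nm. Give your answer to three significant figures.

In an FCC lattice, atoms touch along the face diagonal, so √2·a = 4r.
a = 4r/√2 = 4 × 0.136 / 1.4142 = 0.385 nm.

0.385 nm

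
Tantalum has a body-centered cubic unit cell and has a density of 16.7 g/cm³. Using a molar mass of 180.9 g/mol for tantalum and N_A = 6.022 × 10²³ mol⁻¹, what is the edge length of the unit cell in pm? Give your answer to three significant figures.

330 pm

With Z = 2 atoms per BCC cell, a³ = Z·M/(N_A·ρ) = 2 × 180.9 / (6.022 × 10²³ × 16.70 g/cm³) = 3.598 × 10^-23 cm³.
a = (3.598 × 10^-23)^(1/3) = 3.301 × 10^-8 cm = 330 pm.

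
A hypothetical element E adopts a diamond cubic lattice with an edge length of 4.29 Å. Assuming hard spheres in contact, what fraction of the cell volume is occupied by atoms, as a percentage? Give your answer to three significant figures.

In a diamond cubic lattice nearest neighbors lie along the body diagonal with √3·a = 8r, so r = 0.2165a = 0.9288 Å.
Packing fraction = Z·(4/3)πr³ / a³ = 8 × (4/3)π × (0.9288)³ / (4.29)³ = 0.3401 = 34.0%.

34.0%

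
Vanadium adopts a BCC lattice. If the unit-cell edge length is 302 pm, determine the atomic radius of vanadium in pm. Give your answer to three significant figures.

In a BCC lattice, atoms touch along the body diagonal, so √3·a = 4r.
r = √3·a/4 = 1.7321 × 302 / 4 = 131 pm.

131 pm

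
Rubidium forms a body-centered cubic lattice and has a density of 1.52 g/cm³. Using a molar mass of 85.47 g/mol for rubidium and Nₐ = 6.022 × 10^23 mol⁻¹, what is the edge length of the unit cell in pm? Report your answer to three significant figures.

572 pm

With Z = 2 atoms per BCC cell, a³ = Z·M/(N_A·ρ) = 2 × 85.47 / (6.022 × 10²³ × 1.520 g/cm³) = 1.867 × 10^-22 cm³.
a = (1.867 × 10^-22)^(1/3) = 5.716 × 10^-8 cm = 572 pm.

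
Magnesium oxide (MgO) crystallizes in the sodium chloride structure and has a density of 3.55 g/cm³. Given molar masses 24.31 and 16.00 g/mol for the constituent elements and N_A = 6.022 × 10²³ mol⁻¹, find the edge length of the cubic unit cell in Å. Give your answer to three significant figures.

4.23 Å

M(MgO) = 40.31 g/mol; Z = 4 formula units per cell.
a³ = Z·M/(N_A·ρ) = 4 × 40.31 / (6.022 × 10²³ × 3.55) = 7.542 × 10^-23 cm³, so a = 4.225 × 10^-8 cm = 4.23 Å.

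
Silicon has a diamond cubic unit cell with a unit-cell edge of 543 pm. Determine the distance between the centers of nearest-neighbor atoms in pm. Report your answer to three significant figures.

235 pm

In a diamond cubic structure, nearest neighbors lie along the body diagonal with √3·a = 8r; the nearest-neighbor distance equals 2r = 0.4330·a.
d = 0.4330 × 543 = 235 pm.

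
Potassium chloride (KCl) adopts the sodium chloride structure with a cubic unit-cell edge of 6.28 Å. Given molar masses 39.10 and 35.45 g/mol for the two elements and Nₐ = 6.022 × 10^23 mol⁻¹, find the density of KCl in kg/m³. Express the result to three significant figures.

2000 kg/m³

The sodium chloride structure contains Z = 4 formula units per cell; M(KCl) = 39.10 + 35.45 = 74.55 g/mol.
a³ = (6.280 × 10^-8 cm)³ = 2.477 × 10^-22 cm³.
ρ = 4 × 74.55 / (6.022 × 10²³ × 2.477 × 10^-22) = 1.999 g/cm³ = 2000 kg/m³.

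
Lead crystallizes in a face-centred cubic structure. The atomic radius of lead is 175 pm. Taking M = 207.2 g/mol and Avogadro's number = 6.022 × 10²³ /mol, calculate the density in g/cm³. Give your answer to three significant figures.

11.3 g/cm³

In an FCC lattice, atoms touch along the face diagonal, so √2·a = 4r, giving a = 495.0 pm = 4.950 × 10^-8 cm.
With Z = 4, ρ = Z·M/(N_A·a³) = 4 × 207.2 / (6.022 × 10²³ × 1.213 × 10^-22) = 11.35 g/cm³.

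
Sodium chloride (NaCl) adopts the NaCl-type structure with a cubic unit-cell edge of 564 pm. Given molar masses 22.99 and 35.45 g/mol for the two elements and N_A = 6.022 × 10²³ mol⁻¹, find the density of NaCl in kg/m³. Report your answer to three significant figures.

The NaCl-type structure contains Z = 4 formula units per cell; M(NaCl) = 22.99 + 35.45 = 58.44 g/mol.
a³ = (5.640 × 10^-8 cm)³ = 1.794 × 10^-22 cm³.
ρ = 4 × 58.44 / (6.022 × 10²³ × 1.794 × 10^-22) = 2.164 g/cm³ = 2160 kg/m³.

2160 kg/m³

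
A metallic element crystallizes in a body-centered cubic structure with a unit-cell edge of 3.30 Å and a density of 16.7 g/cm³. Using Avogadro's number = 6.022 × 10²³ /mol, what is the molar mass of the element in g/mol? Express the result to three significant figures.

181 g/mol

A BCC cell has Z = 2 atoms; a = 3.300 × 10^-8 cm.
M = ρ·N_A·a³/Z = 16.7 × 6.022 × 10²³ × 3.594 × 10^-23 / 2 = 181 g/mol.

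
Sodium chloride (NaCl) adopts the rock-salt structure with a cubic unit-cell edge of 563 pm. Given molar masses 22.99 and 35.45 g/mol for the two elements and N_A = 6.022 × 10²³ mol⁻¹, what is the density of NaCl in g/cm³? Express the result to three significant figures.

The rock-salt structure contains Z = 4 formula units per cell; M(NaCl) = 22.99 + 35.45 = 58.44 g/mol.
a³ = (5.630 × 10^-8 cm)³ = 1.785 × 10^-22 cm³.
ρ = 4 × 58.44 / (6.022 × 10²³ × 1.785 × 10^-22) = 2.175 g/cm³.

2.18 g/cm³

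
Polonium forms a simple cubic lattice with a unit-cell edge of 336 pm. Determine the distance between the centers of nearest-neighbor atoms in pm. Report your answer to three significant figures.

In a simple cubic structure, atoms touch along the cell edge, so a = 2r; the nearest-neighbor distance equals 2r = 1.000·a.
d = 1.000 × 336 = 336 pm.

336 pm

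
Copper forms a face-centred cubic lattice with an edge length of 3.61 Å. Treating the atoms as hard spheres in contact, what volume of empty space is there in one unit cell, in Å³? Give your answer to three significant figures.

In an FCC lattice atoms touch along the face diagonal, so √2·a = 4r, so r = 0.3536a = 1.276 Å.
V_cell = a³ = 47.05 Å³; V_atoms = 4 × (4/3)πr³ = 34.84 Å³.
Empty space = 47.05 − 34.84 = 12.2 Å³.

12.2 Å³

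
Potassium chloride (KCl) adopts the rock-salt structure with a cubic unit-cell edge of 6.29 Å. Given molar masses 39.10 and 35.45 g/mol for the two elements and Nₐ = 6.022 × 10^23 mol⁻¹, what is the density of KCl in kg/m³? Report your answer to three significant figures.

1990 kg/m³

The rock-salt structure contains Z = 4 formula units per cell; M(KCl) = 39.10 + 35.45 = 74.55 g/mol.
a³ = (6.290 × 10^-8 cm)³ = 2.489 × 10^-22 cm³.
ρ = 4 × 74.55 / (6.022 × 10²³ × 2.489 × 10^-22) = 1.990 g/cm³ = 1990 kg/m³.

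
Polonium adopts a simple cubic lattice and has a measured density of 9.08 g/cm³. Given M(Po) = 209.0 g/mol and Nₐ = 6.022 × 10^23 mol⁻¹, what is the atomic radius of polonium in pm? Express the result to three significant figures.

For a simple cubic cell (Z = 1), a³ = Z·M/(N_A·ρ) = 1 × 209.0 / (6.022 × 10²³ × 9.080) = 3.822 × 10^-23 cm³, so a = 3.369 × 10^-8 cm = 336.9 pm.
Atoms touch along the cell edge, so a = 2r, so r = 0.5000 × a = 168 pm.

168 pm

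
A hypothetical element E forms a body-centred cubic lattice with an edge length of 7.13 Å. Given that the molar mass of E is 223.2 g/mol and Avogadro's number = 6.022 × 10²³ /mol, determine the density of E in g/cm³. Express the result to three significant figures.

2.05 g/cm³

A BCC unit cell contains Z = 2 atoms.
Cell volume: a³ = (7.13 Å)³ = (7.130 × 10^-8 cm)³ = 3.625 × 10^-22 cm³.
ρ = Z·M/(N_A·a³) = 2 × 223.2 / (6.022 × 10²³ × 3.625 × 10^-22) = 2.045 g/cm³.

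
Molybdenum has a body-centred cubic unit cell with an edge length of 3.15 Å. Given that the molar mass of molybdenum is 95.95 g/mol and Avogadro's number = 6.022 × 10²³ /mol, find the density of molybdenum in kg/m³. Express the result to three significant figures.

A BCC unit cell contains Z = 2 atoms.
Cell volume: a³ = (3.15 Å)³ = (3.150 × 10^-8 cm)³ = 3.126 × 10^-23 cm³.
ρ = Z·M/(N_A·a³) = 2 × 95.95 / (6.022 × 10²³ × 3.126 × 10^-23) = 10.20 g/cm³ = 10200 kg/m³.

10200 kg/m³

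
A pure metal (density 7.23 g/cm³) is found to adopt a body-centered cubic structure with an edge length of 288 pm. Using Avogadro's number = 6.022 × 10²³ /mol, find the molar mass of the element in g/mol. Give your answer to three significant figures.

A BCC cell has Z = 2 atoms; a = 2.880 × 10^-8 cm.
M = ρ·N_A·a³/Z = 7.23 × 6.022 × 10²³ × 2.389 × 10^-23 / 2 = 52.0 g/mol.

52.0 g/mol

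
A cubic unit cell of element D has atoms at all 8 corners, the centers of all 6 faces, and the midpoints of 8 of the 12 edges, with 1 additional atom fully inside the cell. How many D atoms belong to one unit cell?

Corner atoms are shared by 8 cells (1/8 each), face atoms by 2 (1/2 each), edge atoms by 4 (1/4 each), interior atoms are unshared.
Net atoms = 8 × 1/8 + 6 × 1/2 + 8 × 1/4 + 1 = 1 + 3 + 2 + 1 = 7.

7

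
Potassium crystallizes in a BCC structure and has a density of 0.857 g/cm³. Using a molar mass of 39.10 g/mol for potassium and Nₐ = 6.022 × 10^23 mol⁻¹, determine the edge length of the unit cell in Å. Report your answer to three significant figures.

5.33 Å

With Z = 2 atoms per BCC cell, a³ = Z·M/(N_A·ρ) = 2 × 39.10 / (6.022 × 10²³ × 0.8570 g/cm³) = 1.515 × 10^-22 cm³.
a = (1.515 × 10^-22)^(1/3) = 5.331 × 10^-8 cm = 5.33 Å.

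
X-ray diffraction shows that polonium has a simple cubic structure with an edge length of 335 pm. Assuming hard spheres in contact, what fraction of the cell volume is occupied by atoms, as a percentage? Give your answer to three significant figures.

In a simple cubic lattice atoms touch along the cell edge, so a = 2r, so r = 0.5000a = 167.5 pm.
Packing fraction = Z·(4/3)πr³ / a³ = 1 × (4/3)π × (167.5)³ / (335)³ = 0.5236 = 52.4%.

52.4%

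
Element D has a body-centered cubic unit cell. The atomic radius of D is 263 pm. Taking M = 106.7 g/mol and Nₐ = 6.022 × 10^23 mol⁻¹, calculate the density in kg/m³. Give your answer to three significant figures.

1580 kg/m³

In a BCC lattice, atoms touch along the body diagonal, so √3·a = 4r, giving a = 607.4 pm = 6.074 × 10^-8 cm.
With Z = 2, ρ = Z·M/(N_A·a³) = 2 × 106.7 / (6.022 × 10²³ × 2.241 × 10^-22) = 1.582 g/cm³ = 1580 kg/m³.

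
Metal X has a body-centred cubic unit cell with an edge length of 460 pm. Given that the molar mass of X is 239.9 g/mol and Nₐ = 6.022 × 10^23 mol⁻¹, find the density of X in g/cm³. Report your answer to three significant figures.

A BCC unit cell contains Z = 2 atoms.
Cell volume: a³ = (460 pm)³ = (4.600 × 10^-8 cm)³ = 9.734 × 10^-23 cm³.
ρ = Z·M/(N_A·a³) = 2 × 239.9 / (6.022 × 10²³ × 9.734 × 10^-23) = 8.186 g/cm³.

8.19 g/cm³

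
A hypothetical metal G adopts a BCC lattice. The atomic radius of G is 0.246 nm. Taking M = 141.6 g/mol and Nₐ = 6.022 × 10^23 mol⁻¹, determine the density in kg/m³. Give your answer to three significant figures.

In a BCC lattice, atoms touch along the body diagonal, so √3·a = 4r, giving a = 0.5681 nm = 5.681 × 10^-8 cm.
With Z = 2, ρ = Z·M/(N_A·a³) = 2 × 141.6 / (6.022 × 10²³ × 1.834 × 10^-22) = 2.565 g/cm³ = 2560 kg/m³.

2560 kg/m³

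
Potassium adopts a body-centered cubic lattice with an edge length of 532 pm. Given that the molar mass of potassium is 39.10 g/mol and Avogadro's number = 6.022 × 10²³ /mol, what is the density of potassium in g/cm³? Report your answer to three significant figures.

0.862 g/cm³

A BCC unit cell contains Z = 2 atoms.
Cell volume: a³ = (532 pm)³ = (5.320 × 10^-8 cm)³ = 1.506 × 10^-22 cm³.
ρ = Z·M/(N_A·a³) = 2 × 39.10 / (6.022 × 10²³ × 1.506 × 10^-22) = 0.8624 g/cm³.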